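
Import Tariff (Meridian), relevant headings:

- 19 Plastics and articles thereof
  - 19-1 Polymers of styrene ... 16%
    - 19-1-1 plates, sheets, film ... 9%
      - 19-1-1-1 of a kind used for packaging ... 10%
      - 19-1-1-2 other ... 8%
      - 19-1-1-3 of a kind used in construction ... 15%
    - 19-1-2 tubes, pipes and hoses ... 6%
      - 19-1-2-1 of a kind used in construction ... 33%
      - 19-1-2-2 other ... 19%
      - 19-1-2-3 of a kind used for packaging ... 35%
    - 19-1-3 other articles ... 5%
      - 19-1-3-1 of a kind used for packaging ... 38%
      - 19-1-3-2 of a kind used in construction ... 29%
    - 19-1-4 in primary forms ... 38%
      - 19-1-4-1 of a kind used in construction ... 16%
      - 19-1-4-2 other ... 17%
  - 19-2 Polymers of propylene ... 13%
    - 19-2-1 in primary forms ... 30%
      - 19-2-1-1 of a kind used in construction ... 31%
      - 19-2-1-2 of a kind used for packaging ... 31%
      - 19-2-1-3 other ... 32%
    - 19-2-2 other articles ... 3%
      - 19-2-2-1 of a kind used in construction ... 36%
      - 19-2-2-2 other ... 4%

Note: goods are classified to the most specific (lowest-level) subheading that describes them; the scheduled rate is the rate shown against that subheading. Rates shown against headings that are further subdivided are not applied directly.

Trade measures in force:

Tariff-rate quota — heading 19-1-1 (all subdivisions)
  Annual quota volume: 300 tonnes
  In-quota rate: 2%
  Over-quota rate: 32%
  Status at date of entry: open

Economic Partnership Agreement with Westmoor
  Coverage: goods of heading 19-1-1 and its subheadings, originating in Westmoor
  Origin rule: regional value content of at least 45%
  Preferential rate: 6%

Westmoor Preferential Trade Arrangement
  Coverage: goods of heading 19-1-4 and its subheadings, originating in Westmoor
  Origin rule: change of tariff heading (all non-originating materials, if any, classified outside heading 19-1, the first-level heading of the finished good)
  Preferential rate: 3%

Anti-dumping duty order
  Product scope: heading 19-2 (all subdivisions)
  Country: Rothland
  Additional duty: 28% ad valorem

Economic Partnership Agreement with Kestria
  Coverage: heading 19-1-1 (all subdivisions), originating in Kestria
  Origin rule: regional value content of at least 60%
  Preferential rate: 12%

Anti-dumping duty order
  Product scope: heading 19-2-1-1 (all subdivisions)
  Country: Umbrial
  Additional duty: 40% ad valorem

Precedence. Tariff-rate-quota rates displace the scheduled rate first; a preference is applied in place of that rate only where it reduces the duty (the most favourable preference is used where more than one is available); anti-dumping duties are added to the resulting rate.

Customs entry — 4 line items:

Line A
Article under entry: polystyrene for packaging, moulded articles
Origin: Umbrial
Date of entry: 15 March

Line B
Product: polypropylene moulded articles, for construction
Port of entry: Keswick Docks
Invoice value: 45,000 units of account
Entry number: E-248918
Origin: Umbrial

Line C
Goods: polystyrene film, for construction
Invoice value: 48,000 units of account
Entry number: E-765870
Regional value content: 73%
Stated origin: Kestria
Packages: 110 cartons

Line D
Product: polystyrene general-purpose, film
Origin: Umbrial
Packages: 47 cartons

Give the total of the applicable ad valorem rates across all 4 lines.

78%

Line A: polystyrene → 19-1; moulded articles → 19-1-3; for packaging → 19-1-3-1. Scheduled 38%. No special measure applies. → 38%.
Line B: polypropylene → 19-2; moulded articles → 19-2-2; for construction → 19-2-2-1. Scheduled 36%. No special measure applies. → 36%.
Line C: polystyrene → 19-1; film → 19-1-1; for construction → 19-1-1-3. Scheduled 15%. quota on 19-1-1 open → in-quota 2%; Kestria agreement on 19-1-1: RVC ≥ 60% → 12% available; preference 12% not lower than 2% → no reduction. → 2%.
Line D: polystyrene → 19-1; film → 19-1-1; general-purpose → 19-1-1-2. Scheduled 8%. quota on 19-1-1 open → in-quota 2%. → 2%.
Sum: 38% + 36% + 2% + 2% = 78%.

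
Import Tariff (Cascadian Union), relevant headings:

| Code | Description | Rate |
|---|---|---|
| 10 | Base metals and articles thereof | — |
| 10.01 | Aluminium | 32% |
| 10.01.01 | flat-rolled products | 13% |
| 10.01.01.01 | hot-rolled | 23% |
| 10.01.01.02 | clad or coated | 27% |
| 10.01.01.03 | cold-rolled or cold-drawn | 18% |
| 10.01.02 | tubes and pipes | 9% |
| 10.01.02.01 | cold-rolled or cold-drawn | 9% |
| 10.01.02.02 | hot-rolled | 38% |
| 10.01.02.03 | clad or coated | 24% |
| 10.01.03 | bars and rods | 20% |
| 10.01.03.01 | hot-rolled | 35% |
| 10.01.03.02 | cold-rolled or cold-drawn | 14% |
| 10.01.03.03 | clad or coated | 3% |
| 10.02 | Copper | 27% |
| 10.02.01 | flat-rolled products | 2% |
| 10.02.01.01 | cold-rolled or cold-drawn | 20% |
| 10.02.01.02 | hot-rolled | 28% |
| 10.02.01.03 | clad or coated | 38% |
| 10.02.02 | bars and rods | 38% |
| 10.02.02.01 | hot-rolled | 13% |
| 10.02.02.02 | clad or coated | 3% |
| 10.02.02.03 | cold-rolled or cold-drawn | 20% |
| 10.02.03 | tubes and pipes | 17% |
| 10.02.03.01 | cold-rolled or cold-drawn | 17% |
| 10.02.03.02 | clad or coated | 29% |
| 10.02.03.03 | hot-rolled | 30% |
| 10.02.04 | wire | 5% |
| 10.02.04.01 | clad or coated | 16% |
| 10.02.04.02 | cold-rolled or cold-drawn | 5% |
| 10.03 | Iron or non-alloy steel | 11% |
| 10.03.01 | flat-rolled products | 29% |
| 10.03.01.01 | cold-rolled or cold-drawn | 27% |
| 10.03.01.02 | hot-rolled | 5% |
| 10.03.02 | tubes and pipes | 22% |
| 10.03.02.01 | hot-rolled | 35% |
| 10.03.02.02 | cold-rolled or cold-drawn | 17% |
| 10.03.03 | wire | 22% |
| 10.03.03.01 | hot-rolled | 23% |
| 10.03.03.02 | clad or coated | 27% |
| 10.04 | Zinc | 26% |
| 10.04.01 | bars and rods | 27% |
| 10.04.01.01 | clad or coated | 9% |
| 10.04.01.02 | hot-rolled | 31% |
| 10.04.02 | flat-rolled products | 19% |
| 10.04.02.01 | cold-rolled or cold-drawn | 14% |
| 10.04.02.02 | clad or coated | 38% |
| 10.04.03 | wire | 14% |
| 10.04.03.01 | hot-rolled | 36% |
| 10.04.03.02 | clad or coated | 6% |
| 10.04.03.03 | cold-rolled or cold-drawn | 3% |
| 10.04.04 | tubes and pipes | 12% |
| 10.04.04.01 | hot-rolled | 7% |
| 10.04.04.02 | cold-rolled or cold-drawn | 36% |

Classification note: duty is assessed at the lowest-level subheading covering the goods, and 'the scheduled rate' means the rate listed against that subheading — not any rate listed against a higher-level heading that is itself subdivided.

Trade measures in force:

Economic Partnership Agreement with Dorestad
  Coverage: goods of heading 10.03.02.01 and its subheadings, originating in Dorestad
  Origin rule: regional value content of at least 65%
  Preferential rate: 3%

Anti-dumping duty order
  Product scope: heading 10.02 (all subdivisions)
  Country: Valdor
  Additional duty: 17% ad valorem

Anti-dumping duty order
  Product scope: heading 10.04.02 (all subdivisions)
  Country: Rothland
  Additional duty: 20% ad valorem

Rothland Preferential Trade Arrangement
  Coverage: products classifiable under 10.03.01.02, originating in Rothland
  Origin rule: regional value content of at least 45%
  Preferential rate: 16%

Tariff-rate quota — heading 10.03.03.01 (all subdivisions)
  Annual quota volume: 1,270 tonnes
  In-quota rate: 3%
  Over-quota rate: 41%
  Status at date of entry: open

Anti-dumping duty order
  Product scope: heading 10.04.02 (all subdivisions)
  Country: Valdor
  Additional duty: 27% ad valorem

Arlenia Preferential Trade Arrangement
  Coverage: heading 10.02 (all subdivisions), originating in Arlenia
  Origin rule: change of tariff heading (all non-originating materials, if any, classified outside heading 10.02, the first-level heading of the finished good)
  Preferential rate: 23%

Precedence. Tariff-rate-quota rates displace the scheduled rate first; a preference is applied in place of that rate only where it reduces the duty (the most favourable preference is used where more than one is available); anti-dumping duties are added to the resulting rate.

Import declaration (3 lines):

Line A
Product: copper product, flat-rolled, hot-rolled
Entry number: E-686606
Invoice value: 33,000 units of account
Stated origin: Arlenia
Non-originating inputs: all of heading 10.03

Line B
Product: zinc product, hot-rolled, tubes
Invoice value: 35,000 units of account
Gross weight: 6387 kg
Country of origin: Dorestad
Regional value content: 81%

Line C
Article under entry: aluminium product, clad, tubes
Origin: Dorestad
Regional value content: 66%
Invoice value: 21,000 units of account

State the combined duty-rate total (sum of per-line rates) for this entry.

Line A: copper → 10.02; flat-rolled → 10.02.01; hot-rolled → 10.02.01.02. Scheduled 28%. Arlenia agreement on 10.02: CTH met → 23% available; preferential 23%. → 23%.
Line B: zinc → 10.04; tubes → 10.04.04; hot-rolled → 10.04.04.01. Scheduled 7%. Dorestad agreement on 10.03.02.01: 10.04.04.01 not covered. → 7%.
Line C: aluminium → 10.01; tubes → 10.01.02; clad → 10.01.02.03. Scheduled 24%. Dorestad agreement on 10.03.02.01: 10.01.02.03 not covered. → 24%.
Sum: 23% + 7% + 24% = 54%.

54%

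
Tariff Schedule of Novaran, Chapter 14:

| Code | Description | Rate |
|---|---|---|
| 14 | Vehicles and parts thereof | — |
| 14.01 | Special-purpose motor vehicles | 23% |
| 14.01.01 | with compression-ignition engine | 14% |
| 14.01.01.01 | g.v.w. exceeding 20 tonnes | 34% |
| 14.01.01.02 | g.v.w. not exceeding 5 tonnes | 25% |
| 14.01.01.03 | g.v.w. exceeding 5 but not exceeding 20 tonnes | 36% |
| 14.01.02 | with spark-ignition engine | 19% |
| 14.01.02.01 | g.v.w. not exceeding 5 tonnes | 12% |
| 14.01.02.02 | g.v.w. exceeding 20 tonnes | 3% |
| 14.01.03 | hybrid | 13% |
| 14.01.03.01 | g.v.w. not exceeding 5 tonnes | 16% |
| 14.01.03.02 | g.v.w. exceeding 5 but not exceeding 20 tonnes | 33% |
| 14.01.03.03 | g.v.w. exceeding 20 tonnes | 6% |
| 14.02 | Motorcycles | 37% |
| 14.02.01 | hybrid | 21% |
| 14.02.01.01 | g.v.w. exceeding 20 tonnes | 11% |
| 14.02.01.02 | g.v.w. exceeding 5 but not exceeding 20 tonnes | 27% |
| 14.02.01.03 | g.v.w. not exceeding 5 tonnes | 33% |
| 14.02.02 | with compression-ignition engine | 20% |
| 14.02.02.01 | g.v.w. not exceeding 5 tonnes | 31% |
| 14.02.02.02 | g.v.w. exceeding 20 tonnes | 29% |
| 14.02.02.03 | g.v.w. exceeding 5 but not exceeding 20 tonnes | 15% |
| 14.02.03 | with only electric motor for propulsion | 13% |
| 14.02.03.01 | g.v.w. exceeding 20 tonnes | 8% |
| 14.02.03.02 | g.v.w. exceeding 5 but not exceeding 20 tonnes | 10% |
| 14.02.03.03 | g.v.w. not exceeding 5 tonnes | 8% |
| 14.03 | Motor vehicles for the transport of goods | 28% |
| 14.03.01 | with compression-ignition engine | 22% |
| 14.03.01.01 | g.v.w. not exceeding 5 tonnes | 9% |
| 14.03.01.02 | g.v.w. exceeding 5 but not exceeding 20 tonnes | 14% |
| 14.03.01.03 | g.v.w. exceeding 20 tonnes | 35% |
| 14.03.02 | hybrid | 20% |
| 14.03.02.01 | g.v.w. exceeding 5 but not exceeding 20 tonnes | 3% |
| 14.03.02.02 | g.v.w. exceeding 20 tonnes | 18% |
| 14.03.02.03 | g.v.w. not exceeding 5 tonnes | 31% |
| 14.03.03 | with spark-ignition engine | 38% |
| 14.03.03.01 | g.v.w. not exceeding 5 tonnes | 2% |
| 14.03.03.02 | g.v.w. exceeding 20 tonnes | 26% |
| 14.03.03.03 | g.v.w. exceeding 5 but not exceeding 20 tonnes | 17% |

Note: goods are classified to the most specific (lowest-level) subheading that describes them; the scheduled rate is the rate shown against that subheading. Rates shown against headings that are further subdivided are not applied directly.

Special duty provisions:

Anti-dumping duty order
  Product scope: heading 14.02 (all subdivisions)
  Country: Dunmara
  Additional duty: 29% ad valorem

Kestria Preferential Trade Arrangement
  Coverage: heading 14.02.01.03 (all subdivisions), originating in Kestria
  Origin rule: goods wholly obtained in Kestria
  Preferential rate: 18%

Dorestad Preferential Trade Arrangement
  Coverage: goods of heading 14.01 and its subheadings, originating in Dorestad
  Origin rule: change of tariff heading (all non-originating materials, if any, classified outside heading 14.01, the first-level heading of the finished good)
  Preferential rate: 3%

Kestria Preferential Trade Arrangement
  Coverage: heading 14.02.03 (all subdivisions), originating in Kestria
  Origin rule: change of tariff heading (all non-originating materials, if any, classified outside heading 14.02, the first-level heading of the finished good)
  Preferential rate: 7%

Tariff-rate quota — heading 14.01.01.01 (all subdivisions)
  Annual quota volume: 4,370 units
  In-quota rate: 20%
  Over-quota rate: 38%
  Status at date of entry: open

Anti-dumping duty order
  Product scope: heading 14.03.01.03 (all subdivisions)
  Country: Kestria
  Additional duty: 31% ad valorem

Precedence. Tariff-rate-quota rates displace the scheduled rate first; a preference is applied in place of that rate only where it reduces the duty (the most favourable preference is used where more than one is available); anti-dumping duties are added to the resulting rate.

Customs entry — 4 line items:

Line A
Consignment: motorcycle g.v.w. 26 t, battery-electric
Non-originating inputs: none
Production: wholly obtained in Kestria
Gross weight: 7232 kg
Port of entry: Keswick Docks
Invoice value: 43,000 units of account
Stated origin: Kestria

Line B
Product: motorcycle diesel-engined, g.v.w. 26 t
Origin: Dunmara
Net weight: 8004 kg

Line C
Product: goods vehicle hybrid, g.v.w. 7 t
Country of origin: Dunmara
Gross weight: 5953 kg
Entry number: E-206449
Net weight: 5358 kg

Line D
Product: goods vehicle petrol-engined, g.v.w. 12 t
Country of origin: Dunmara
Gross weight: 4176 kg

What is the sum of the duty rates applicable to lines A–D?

Line A: motorcycle → 14.02; battery-electric → 14.02.03; g.v.w. 26 t → 14.02.03.01. Scheduled 8%. Kestria agreement on 14.02.01.03: 14.02.03.01 not covered; Kestria agreement on 14.02.03: CTH met → 7% available; preferential 7%. → 7%.
Line B: motorcycle → 14.02; diesel-engined → 14.02.02; g.v.w. 26 t → 14.02.02.02. Scheduled 29%. anti-dumping (Dunmara, 14.02): +29%; total 29% + 29% = 58%. → 58%.
Line C: goods vehicle → 14.03; hybrid → 14.03.02; g.v.w. 7 t → 14.03.02.01. Scheduled 3%. No special measure applies. → 3%.
Line D: goods vehicle → 14.03; petrol-engined → 14.03.03; g.v.w. 12 t → 14.03.03.03. Scheduled 17%. No special measure applies. → 17%.
Sum: 7% + 58% + 3% + 17% = 85%.

85%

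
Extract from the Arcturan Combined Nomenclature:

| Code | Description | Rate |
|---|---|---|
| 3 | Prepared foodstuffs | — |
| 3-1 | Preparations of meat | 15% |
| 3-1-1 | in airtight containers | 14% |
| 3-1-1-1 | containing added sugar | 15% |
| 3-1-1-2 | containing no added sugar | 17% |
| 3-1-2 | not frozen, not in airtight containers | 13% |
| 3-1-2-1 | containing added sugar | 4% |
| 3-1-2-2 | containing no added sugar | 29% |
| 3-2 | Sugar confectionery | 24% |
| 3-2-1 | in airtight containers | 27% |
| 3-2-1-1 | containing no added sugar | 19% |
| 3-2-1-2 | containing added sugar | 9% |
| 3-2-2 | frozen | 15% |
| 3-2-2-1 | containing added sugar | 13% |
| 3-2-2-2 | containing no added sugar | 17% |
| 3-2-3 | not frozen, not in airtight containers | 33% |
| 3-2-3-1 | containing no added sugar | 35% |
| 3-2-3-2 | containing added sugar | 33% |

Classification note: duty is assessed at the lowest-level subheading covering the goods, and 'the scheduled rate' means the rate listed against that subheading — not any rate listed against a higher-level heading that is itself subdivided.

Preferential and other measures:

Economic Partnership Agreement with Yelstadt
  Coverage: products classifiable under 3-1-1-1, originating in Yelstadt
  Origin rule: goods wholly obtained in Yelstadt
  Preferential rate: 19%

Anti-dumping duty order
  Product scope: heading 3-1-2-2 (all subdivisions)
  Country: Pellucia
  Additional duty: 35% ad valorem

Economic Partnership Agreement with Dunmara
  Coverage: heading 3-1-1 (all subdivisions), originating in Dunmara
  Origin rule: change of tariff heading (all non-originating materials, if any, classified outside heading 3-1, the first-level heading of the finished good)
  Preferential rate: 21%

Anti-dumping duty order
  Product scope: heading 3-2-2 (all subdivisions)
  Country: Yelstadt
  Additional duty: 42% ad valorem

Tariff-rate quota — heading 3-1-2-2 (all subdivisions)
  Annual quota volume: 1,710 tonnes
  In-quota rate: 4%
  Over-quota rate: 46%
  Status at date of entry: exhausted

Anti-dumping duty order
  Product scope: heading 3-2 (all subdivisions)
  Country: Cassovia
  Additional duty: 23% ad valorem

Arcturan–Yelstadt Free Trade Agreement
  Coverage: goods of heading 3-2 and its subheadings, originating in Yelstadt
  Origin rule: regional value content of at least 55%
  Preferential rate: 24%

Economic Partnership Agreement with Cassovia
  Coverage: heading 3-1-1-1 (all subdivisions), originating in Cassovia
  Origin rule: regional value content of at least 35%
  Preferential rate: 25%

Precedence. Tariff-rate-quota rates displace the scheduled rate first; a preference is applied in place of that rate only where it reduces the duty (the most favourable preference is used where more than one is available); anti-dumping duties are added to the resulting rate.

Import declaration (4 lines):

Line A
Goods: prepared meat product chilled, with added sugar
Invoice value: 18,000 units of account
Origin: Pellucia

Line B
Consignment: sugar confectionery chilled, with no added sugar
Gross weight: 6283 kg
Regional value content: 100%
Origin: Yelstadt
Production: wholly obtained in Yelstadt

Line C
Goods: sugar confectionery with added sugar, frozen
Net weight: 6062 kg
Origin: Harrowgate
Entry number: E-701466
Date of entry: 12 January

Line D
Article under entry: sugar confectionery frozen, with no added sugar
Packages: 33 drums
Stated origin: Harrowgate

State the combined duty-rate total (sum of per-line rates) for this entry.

Line A: prepared meat product → 3-1; chilled → 3-1-2; with added sugar → 3-1-2-1. Scheduled 4%. No special measure applies. → 4%.
Line B: sugar confectionery → 3-2; chilled → 3-2-3; with no added sugar → 3-2-3-1. Scheduled 35%. Yelstadt agreement on 3-1-1-1: 3-2-3-1 not covered; Yelstadt agreement on 3-2: RVC ≥ 55% → 24% available; preferential 24%. → 24%.
Line C: sugar confectionery → 3-2; frozen → 3-2-2; with added sugar → 3-2-2-1. Scheduled 13%. No special measure applies. → 13%.
Line D: sugar confectionery → 3-2; frozen → 3-2-2; with no added sugar → 3-2-2-2. Scheduled 17%. No special measure applies. → 17%.
Sum: 4% + 24% + 13% + 17% = 58%.

58%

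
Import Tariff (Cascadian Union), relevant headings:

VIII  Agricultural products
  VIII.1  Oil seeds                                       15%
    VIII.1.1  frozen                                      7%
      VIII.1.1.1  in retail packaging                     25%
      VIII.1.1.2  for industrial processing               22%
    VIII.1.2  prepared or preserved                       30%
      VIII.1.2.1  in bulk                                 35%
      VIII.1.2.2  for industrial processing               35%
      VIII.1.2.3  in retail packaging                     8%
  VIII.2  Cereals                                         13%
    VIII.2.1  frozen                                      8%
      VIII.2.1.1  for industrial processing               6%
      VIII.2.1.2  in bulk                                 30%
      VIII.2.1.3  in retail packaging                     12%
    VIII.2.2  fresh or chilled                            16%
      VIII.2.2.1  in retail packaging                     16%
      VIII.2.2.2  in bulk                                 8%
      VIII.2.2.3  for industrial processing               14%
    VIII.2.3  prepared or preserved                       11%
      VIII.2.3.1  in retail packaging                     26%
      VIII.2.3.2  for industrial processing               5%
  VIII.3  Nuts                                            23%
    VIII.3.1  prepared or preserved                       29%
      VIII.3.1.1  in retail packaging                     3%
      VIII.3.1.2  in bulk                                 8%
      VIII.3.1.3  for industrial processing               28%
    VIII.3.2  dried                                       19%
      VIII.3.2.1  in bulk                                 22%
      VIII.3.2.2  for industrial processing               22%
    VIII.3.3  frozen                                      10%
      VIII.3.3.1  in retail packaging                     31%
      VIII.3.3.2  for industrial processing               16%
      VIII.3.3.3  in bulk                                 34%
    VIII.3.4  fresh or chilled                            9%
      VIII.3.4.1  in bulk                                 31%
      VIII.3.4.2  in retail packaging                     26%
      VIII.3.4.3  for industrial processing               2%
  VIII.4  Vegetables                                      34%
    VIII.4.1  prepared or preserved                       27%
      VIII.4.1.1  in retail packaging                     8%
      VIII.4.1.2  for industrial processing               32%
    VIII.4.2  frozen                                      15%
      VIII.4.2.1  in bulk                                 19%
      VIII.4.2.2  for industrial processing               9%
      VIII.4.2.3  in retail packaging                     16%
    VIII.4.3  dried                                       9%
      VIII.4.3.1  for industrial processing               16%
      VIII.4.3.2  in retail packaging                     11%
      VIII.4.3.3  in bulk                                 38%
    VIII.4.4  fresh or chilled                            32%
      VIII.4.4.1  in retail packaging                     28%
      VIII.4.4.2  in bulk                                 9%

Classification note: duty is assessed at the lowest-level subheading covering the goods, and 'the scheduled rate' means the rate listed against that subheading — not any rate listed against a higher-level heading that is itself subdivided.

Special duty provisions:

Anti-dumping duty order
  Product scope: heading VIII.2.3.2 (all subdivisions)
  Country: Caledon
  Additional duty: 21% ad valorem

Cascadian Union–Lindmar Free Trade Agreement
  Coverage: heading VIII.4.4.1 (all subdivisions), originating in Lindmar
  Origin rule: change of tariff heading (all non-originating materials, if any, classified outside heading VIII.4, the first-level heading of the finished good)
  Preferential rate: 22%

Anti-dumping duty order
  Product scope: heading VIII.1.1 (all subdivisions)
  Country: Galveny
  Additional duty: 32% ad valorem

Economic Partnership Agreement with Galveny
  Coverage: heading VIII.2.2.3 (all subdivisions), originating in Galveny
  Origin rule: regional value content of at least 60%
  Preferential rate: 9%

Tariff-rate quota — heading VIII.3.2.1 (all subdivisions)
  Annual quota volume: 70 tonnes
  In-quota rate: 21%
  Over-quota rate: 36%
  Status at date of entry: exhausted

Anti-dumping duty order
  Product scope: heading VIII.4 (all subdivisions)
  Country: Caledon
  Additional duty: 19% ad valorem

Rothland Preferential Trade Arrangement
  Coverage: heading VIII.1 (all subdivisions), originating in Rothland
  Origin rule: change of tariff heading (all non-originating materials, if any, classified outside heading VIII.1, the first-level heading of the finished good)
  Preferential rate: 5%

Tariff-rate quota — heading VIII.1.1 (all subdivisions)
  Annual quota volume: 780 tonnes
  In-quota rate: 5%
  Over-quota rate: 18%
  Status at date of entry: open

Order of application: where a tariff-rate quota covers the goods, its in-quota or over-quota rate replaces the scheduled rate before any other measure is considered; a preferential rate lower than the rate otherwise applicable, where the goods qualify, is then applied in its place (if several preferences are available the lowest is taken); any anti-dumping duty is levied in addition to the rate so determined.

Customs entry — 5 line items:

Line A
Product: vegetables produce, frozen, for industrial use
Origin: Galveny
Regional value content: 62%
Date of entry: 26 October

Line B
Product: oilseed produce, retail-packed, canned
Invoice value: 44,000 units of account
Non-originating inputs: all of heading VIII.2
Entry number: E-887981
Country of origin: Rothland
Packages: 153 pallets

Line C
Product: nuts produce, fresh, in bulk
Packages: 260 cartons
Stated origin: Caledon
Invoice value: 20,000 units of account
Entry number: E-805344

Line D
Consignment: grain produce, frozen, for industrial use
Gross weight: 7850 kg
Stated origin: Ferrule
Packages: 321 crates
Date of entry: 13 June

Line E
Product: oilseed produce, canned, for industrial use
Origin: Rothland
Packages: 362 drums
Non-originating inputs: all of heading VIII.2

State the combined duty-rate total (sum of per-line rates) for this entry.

Line A: vegetables → VIII.4; frozen → VIII.4.2; for industrial use → VIII.4.2.2. Scheduled 9%. Galveny agreement on VIII.2.2.3: VIII.4.2.2 not covered. → 9%.
Line B: oilseed → VIII.1; canned → VIII.1.2; retail-packed → VIII.1.2.3. Scheduled 8%. Rothland agreement on VIII.1: CTH met → 5% available; preferential 5%. → 5%.
Line C: nuts → VIII.3; fresh → VIII.3.4; in bulk → VIII.3.4.1. Scheduled 31%. No special measure applies. → 31%.
Line D: grain → VIII.2; frozen → VIII.2.1; for industrial use → VIII.2.1.1. Scheduled 6%. No special measure applies. → 6%.
Line E: oilseed → VIII.1; canned → VIII.1.2; for industrial use → VIII.1.2.2. Scheduled 35%. Rothland agreement on VIII.1: CTH met → 5% available; preferential 5%. → 5%.
Sum: 9% + 5% + 31% + 6% + 5% = 56%.

56%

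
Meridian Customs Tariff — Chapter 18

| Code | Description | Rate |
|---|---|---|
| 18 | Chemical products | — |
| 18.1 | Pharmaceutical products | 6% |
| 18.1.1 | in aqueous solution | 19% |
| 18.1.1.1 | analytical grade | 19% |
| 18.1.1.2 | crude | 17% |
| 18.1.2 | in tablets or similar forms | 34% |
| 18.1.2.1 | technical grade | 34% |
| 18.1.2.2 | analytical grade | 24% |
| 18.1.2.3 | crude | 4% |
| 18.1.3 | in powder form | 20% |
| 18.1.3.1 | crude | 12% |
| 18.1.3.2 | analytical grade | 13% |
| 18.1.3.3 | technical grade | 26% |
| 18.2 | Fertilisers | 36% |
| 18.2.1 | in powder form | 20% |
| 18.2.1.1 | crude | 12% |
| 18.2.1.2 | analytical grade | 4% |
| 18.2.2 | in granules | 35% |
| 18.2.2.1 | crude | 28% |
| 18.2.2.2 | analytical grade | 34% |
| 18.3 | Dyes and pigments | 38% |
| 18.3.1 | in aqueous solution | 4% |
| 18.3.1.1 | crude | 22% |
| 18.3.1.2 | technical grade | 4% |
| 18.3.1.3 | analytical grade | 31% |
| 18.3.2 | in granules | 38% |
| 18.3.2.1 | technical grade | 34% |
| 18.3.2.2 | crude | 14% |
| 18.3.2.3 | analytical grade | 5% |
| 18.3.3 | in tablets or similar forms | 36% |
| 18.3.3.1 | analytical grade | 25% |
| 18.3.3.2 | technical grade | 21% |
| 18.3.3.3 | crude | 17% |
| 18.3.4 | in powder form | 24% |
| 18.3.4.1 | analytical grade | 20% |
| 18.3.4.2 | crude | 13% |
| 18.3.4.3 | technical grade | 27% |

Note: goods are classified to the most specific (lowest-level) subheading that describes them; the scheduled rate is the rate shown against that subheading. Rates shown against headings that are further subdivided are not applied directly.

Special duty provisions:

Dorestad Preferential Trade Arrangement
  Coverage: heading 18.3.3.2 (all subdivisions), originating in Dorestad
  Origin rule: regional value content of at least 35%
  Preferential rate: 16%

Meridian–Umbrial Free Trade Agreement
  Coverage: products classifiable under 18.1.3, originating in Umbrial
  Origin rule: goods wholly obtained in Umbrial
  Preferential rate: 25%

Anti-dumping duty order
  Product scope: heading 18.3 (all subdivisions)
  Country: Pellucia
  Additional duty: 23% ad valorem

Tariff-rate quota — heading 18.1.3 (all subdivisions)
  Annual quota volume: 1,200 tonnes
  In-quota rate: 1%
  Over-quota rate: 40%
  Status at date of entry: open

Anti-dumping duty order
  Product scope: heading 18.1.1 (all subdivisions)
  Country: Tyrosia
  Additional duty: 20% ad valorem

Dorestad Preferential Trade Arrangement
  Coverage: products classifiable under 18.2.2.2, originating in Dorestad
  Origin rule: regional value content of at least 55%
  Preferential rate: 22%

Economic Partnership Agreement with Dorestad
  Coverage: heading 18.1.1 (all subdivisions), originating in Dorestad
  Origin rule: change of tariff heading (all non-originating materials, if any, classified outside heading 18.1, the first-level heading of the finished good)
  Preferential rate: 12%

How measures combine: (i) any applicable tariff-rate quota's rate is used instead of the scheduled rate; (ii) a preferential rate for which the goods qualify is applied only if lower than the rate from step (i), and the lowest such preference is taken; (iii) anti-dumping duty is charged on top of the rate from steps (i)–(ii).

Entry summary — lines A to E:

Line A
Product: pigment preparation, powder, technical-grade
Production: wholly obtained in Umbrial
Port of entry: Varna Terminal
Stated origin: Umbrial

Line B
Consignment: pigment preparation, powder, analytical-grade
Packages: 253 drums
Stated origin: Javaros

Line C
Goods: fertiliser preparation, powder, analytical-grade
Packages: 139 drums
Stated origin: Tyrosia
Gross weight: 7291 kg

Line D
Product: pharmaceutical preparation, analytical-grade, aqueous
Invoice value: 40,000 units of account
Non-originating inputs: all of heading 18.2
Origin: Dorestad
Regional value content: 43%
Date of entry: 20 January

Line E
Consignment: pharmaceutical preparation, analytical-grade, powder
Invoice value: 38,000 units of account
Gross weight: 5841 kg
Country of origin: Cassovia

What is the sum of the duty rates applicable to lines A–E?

Line A: pigment → 18.3; powder → 18.3.4; technical-grade → 18.3.4.3. Scheduled 27%. Umbrial agreement on 18.1.3: 18.3.4.3 not covered. → 27%.
Line B: pigment → 18.3; powder → 18.3.4; analytical-grade → 18.3.4.1. Scheduled 20%. No special measure applies. → 20%.
Line C: fertiliser → 18.2; powder → 18.2.1; analytical-grade → 18.2.1.2. Scheduled 4%. No special measure applies. → 4%.
Line D: pharmaceutical → 18.1; aqueous → 18.1.1; analytical-grade → 18.1.1.1. Scheduled 19%. Dorestad agreement on 18.3.3.2: 18.1.1.1 not covered; Dorestad agreement on 18.2.2.2: 18.1.1.1 not covered; Dorestad agreement on 18.1.1: CTH met → 12% available; preferential 12%. → 12%.
Line E: pharmaceutical → 18.1; powder → 18.1.3; analytical-grade → 18.1.3.2. Scheduled 13%. quota on 18.1.3 open → in-quota 1%. → 1%.
Sum: 27% + 20% + 4% + 12% + 1% = 64%.

64%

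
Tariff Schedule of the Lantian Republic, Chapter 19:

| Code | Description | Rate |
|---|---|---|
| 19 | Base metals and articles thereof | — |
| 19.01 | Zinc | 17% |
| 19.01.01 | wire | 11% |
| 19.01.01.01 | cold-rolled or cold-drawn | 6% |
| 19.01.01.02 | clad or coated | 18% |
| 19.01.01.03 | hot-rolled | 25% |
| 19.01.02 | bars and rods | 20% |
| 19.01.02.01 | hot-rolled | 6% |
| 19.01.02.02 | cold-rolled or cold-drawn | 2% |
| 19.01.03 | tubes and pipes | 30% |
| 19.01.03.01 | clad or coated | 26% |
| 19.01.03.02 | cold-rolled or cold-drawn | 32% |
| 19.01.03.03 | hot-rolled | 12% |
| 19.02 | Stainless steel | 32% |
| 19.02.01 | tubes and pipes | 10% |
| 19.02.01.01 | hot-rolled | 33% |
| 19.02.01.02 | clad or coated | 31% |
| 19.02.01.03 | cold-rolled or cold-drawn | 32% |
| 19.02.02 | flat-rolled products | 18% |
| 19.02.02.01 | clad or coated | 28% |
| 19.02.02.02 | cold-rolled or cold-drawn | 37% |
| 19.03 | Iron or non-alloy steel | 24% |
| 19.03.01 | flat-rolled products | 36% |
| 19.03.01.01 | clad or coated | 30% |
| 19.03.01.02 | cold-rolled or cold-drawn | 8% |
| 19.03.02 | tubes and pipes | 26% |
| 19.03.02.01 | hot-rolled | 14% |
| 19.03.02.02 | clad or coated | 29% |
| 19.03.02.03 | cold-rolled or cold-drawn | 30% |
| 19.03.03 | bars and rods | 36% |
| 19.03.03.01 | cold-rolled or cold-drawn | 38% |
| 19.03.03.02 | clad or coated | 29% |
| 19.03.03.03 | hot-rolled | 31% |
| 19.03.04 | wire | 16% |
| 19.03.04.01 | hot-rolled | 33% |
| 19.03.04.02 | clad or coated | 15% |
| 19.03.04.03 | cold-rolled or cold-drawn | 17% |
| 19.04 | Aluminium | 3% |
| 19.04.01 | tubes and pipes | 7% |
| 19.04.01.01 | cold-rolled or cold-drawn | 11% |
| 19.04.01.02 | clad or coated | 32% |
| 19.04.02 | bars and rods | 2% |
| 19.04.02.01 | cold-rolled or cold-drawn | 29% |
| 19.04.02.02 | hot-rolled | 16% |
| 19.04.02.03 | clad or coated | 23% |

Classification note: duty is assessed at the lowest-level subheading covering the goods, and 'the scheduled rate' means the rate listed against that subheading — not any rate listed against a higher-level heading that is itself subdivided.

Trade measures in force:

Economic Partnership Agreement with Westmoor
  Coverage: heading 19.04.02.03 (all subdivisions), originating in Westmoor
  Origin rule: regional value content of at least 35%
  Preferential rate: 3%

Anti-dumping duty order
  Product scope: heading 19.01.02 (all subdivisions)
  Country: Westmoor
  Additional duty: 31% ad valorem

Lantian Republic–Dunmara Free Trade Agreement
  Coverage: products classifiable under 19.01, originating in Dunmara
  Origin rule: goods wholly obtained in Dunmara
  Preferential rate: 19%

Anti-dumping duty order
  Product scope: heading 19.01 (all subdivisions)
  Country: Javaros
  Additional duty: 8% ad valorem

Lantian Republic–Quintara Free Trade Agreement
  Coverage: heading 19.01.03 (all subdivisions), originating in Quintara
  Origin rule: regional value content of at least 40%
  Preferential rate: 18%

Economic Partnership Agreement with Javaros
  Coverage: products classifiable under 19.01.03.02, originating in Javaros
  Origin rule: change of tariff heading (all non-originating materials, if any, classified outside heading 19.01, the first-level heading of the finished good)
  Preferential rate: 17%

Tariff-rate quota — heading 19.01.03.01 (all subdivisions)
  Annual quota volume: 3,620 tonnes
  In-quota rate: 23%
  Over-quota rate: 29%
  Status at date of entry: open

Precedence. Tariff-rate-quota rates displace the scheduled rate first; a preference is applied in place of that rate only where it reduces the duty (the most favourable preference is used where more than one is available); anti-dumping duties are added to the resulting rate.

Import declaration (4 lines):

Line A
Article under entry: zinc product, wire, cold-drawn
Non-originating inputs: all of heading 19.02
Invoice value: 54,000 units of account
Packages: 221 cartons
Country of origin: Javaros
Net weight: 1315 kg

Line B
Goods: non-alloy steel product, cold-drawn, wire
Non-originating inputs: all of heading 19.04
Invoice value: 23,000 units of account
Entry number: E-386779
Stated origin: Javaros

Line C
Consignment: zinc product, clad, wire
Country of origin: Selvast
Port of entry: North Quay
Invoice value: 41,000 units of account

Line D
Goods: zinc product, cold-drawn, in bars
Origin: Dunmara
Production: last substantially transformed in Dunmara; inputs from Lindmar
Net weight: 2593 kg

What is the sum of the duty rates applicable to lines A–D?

Line A: zinc → 19.01; wire → 19.01.01; cold-drawn → 19.01.01.01. Scheduled 6%. Javaros agreement on 19.01.03.02: 19.01.01.01 not covered; anti-dumping (Javaros, 19.01): +8%; total 6% + 8% = 14%. → 14%.
Line B: non-alloy steel → 19.03; wire → 19.03.04; cold-drawn → 19.03.04.03. Scheduled 17%. Javaros agreement on 19.01.03.02: 19.03.04.03 not covered. → 17%.
Line C: zinc → 19.01; wire → 19.01.01; clad → 19.01.01.02. Scheduled 18%. No special measure applies. → 18%.
Line D: zinc → 19.01; in bars → 19.01.02; cold-drawn → 19.01.02.02. Scheduled 2%. Dunmara agreement on 19.01: not wholly obtained. → 2%.
Sum: 14% + 17% + 18% + 2% = 51%.

51%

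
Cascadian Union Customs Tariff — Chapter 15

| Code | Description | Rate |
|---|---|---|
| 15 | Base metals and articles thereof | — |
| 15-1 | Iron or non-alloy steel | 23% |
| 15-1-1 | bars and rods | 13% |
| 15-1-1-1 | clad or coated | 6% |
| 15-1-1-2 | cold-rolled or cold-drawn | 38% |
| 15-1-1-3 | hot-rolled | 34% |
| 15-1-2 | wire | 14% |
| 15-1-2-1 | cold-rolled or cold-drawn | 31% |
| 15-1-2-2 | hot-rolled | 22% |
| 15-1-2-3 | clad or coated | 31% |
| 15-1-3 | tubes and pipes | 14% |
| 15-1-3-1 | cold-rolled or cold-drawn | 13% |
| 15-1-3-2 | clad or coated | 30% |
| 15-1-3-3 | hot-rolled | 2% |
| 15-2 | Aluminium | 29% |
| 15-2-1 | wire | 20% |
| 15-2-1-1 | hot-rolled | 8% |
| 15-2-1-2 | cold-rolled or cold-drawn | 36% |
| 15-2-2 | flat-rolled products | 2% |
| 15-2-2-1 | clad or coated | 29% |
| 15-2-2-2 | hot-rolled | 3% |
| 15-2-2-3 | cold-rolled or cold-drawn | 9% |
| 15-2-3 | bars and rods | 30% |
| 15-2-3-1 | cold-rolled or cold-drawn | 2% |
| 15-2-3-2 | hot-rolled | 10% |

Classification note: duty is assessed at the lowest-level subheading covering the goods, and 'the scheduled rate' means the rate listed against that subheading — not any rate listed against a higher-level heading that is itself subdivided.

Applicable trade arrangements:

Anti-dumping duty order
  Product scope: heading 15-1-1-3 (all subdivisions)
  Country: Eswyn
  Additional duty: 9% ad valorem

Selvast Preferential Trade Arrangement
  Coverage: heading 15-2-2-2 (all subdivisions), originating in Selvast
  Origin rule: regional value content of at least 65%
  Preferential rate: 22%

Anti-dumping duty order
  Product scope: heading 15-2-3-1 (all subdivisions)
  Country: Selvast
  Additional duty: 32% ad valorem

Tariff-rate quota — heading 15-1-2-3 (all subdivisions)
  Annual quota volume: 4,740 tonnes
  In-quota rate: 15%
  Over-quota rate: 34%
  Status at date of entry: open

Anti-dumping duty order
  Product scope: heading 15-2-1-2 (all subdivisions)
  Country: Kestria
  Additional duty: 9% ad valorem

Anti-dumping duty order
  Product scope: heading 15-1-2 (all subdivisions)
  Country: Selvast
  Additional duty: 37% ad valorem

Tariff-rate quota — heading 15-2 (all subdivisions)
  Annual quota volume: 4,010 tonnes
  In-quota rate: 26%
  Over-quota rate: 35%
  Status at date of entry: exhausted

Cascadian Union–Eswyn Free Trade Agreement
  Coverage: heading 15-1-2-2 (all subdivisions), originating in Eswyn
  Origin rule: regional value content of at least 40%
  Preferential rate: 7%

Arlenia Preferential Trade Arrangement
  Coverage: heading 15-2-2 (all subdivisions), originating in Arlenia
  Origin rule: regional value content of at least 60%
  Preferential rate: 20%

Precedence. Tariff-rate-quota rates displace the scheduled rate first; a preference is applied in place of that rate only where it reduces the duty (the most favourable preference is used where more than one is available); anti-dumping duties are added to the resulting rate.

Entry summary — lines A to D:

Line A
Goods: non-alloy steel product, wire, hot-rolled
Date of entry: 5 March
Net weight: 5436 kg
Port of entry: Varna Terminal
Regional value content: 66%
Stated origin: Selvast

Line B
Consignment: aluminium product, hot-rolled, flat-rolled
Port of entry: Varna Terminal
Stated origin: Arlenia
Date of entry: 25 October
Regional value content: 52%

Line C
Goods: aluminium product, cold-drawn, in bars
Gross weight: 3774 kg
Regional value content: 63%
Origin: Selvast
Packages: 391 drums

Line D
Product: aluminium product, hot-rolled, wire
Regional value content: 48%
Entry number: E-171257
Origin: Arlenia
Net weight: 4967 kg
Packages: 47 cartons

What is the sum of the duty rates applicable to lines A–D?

196%

Line A: non-alloy steel → 15-1; wire → 15-1-2; hot-rolled → 15-1-2-2. Scheduled 22%. Selvast agreement on 15-2-2-2: 15-1-2-2 not covered; anti-dumping (Selvast, 15-1-2): +37%; total 22% + 37% = 59%. → 59%.
Line B: aluminium → 15-2; flat-rolled → 15-2-2; hot-rolled → 15-2-2-2. Scheduled 3%. quota on 15-2 exhausted → over-quota 35%; Arlenia agreement on 15-2-2: RVC < 60%. → 35%.
Line C: aluminium → 15-2; in bars → 15-2-3; cold-drawn → 15-2-3-1. Scheduled 2%. quota on 15-2 exhausted → over-quota 35%; Selvast agreement on 15-2-2-2: 15-2-3-1 not covered; anti-dumping (Selvast, 15-2-3-1): +32%; total 35% + 32% = 67%. → 67%.
Line D: aluminium → 15-2; wire → 15-2-1; hot-rolled → 15-2-1-1. Scheduled 8%. quota on 15-2 exhausted → over-quota 35%; Arlenia agreement on 15-2-2: 15-2-1-1 not covered. → 35%.
Sum: 59% + 35% + 67% + 35% = 196%.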